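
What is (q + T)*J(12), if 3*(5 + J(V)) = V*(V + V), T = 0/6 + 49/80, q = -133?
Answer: -963781/80 ≈ -12047.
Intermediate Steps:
T = 49/80 (T = 0*(⅙) + 49*(1/80) = 0 + 49/80 = 49/80 ≈ 0.61250)
J(V) = -5 + 2*V²/3 (J(V) = -5 + (V*(V + V))/3 = -5 + (V*(2*V))/3 = -5 + (2*V²)/3 = -5 + 2*V²/3)
(q + T)*J(12) = (-133 + 49/80)*(-5 + (⅔)*12²) = -10591*(-5 + (⅔)*144)/80 = -10591*(-5 + 96)/80 = -10591/80*91 = -963781/80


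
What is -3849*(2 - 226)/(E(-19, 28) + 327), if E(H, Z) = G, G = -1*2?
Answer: 862176/325 ≈ 2652.8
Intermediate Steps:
G = -2
E(H, Z) = -2
-3849*(2 - 226)/(E(-19, 28) + 327) = -3849*(2 - 226)/(-2 + 327) = -(-862176)/325 = -3849*(-224/325) = 862176/325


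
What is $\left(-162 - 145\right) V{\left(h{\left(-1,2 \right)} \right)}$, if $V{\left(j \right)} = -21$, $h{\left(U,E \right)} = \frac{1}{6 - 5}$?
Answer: $6447$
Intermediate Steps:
$h{\left(U,E \right)} = 1$ ($h{\left(U,E \right)} = 1^{-1} = 1$)
$\left(-162 - 145\right) V{\left(h{\left(-1,2 \right)} \right)} = \left(-162 - 145\right) \left(-21\right) = \left(-307\right) \left(-21\right) = 6447$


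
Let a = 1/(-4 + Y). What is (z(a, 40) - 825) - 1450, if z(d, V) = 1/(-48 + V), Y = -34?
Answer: -18201/8 ≈ -2275.1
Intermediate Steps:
a = -1/38 (a = 1/(-4 - 34) = 1/(-38) = -1/38 ≈ -0.026316)
(z(a, 40) - 825) - 1450 = (1/(-48 + 40) - 825) - 1450 = (1/(-8) - 825) - 1450 = (-⅛ - 825) - 1450 = -6601/8 - 1450 = -18201/8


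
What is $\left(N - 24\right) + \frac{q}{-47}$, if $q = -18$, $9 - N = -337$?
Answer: $\frac{15152}{47} \approx 322.38$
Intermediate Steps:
$N = 346$ ($N = 9 - -337 = 9 + 337 = 346$)
$\left(N - 24\right) + \frac{q}{-47} = \left(346 - 24\right) - \frac{18}{-47} = 322 - - \frac{18}{47} = 322 + \frac{18}{47} = \frac{15152}{47}$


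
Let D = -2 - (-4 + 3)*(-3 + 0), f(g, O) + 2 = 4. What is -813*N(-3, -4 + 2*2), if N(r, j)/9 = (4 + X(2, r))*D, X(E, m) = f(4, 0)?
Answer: 219510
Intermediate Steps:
f(g, O) = 2 (f(g, O) = -2 + 4 = 2)
X(E, m) = 2
D = -5 (D = -2 - (-1)*(-3) = -2 - 1*3 = -2 - 3 = -5)
N(r, j) = -270 (N(r, j) = 9*((4 + 2)*(-5)) = 9*(6*(-5)) = 9*(-30) = -270)
-813*N(-3, -4 + 2*2) = -813*(-270) = 219510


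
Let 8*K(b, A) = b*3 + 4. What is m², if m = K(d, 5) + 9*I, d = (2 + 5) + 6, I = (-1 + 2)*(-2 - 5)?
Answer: 212521/64 ≈ 3320.6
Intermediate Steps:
I = -7 (I = 1*(-7) = -7)
d = 13 (d = 7 + 6 = 13)
K(b, A) = ½ + 3*b/8 (K(b, A) = (b*3 + 4)/8 = (3*b + 4)/8 = (4 + 3*b)/8 = ½ + 3*b/8)
m = -461/8 (m = (½ + (3/8)*13) + 9*(-7) = (½ + 39/8) - 63 = 43/8 - 63 = -461/8 ≈ -57.625)
m² = (-461/8)² = 212521/64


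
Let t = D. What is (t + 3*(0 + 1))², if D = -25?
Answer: 484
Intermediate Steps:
t = -25
(t + 3*(0 + 1))² = (-25 + 3*(0 + 1))² = (-25 + 3*1)² = (-25 + 3)² = (-22)² = 484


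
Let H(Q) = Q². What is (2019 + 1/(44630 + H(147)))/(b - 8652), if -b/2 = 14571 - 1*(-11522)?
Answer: -66868271/2014924141 ≈ -0.033186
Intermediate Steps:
b = -52186 (b = -2*(14571 - 1*(-11522)) = -2*(14571 + 11522) = -2*26093 = -52186)
(2019 + 1/(44630 + H(147)))/(b - 8652) = (2019 + 1/(44630 + 147²))/(-52186 - 8652) = (2019 + 1/(44630 + 21609))/(-60838) = (2019 + 1/66239)*(-1/60838) = (133736542/66239)*(-1/60838) = -66868271/2014924141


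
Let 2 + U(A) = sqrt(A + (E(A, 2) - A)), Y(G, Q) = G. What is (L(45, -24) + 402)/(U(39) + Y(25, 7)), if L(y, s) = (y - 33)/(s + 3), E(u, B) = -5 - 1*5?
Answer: 64630/3773 - 2810*I*sqrt(10)/3773 ≈ 17.13 - 2.3552*I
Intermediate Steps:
E(u, B) = -10 (E(u, B) = -5 - 5 = -10)
L(y, s) = (-33 + y)/(3 + s)
U(A) = -2 + I*sqrt(10) (U(A) = -2 + sqrt(A + (-10 - A)) = -2 + sqrt(-10) = -2 + I*sqrt(10))
(L(45, -24) + 402)/(U(39) + Y(25, 7)) = ((-33 + 45)/(3 - 24) + 402)/((-2 + I*sqrt(10)) + 25) = (12/(-21) + 402)/(23 + I*sqrt(10)) = (-1/21*12 + 402)/(23 + I*sqrt(10)) = (-4/7 + 402)/(23 + I*sqrt(10)) = 2810/(7*(23 + I*sqrt(10)))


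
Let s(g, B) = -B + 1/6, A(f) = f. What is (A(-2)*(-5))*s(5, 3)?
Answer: -85/3 ≈ -28.333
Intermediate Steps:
s(g, B) = ⅙ - B (s(g, B) = -B + ⅙ = ⅙ - B)
(A(-2)*(-5))*s(5, 3) = (-2*(-5))*(⅙ - 1*3) = 10*(⅙ - 3) = 10*(-17/6) = -85/3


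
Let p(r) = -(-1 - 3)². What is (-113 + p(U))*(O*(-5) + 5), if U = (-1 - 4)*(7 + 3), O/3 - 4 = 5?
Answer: 16770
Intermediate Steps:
O = 27 (O = 12 + 3*5 = 12 + 15 = 27)
U = -50 (U = -5*10 = -50)
p(r) = -16 (p(r) = -1*(-4)² = -1*16 = -16)
(-113 + p(U))*(O*(-5) + 5) = (-113 - 16)*(27*(-5) + 5) = -129*(-135 + 5) = -129*(-130) = 16770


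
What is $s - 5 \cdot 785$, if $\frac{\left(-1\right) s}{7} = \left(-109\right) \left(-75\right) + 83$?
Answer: $-61731$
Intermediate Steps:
$s = -57806$ ($s = - 7 \left(\left(-109\right) \left(-75\right) + 83\right) = - 7 \left(8175 + 83\right) = \left(-7\right) 8258 = -57806$)
$s - 5 \cdot 785 = -57806 - 5 \cdot 785 = -57806 - 3925 = -61731$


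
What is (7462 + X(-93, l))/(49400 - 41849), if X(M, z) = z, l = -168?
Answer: 7294/7551 ≈ 0.96596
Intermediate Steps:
(7462 + X(-93, l))/(49400 - 41849) = (7462 - 168)/(49400 - 41849) = 7294/7551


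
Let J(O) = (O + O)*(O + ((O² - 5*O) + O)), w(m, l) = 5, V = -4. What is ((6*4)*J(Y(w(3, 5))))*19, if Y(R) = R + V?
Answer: -1824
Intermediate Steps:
Y(R) = -4 + R (Y(R) = R - 4 = -4 + R)
J(O) = 2*O*(O² - 3*O) (J(O) = (2*O)*(O + (O² - 4*O)) = (2*O)*(O² - 3*O) = 2*O*(O² - 3*O))
((6*4)*J(Y(w(3, 5))))*19 = ((6*4)*(2*(-4 + 5)²*(-3 + (-4 + 5))))*19 = (24*(2*1²*(-3 + 1)))*19 = (24*(2*1*(-2)))*19 = (24*(-4))*19 = -96*19 = -1824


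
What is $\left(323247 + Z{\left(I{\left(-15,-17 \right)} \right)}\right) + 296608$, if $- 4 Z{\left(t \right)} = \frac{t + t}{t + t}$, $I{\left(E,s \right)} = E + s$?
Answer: $\frac{2479419}{4} \approx 6.1986 \cdot 10^{5}$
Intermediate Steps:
$Z{\left(t \right)} = - \frac{1}{4}$ ($Z{\left(t \right)} = - \frac{\left(t + t\right) \frac{1}{t + t}}{4} = - \frac{2 t \frac{1}{2 t}}{4} = \left(- \frac{1}{4}\right) 1 = - \frac{1}{4}$)
$\left(323247 + Z{\left(I{\left(-15,-17 \right)} \right)}\right) + 296608 = \left(323247 - \frac{1}{4}\right) + 296608 = \frac{1292987}{4} + 296608 = \frac{2479419}{4}$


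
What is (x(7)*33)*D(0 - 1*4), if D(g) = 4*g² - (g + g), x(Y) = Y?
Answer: 16632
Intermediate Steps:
D(g) = -2*g + 4*g² (D(g) = 4*g² - 2*g = -2*g + 4*g²)
(x(7)*33)*D(0 - 1*4) = (7*33)*(2*(0 - 1*4)*(-1 + 2*(0 - 1*4))) = 231*(2*(0 - 4)*(-1 + 2*(0 - 4))) = 231*(2*(-4)*(-1 + 2*(-4))) = 231*(2*(-4)*(-1 - 8)) = 231*(2*(-4)*(-9)) = 231*72 = 16632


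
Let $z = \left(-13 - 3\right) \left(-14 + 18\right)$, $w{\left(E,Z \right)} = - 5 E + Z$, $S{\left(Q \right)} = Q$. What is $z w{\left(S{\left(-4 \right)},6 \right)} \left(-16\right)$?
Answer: $26624$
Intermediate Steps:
$w{\left(E,Z \right)} = Z - 5 E$
$z = -64$ ($z = \left(-16\right) 4 = -64$)
$z w{\left(S{\left(-4 \right)},6 \right)} \left(-16\right) = - 64 \left(6 - -20\right) \left(-16\right) = - 64 \left(6 + 20\right) \left(-16\right) = \left(-64\right) 26 \left(-16\right) = \left(-1664\right) \left(-16\right) = 26624$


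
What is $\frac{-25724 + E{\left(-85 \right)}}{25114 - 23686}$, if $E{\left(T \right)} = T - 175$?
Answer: $- \frac{928}{51} \approx -18.196$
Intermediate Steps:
$E{\left(T \right)} = -175 + T$
$\frac{-25724 + E{\left(-85 \right)}}{25114 - 23686} = \frac{-25724 - 260}{25114 - 23686} = \frac{-25724 - 260}{1428} = \left(-25984\right) \frac{1}{1428} = - \frac{928}{51}$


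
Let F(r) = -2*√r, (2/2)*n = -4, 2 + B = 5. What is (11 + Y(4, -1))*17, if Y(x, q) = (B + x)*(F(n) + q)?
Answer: 68 - 476*I ≈ 68.0 - 476.0*I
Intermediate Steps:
B = 3 (B = -2 + 5 = 3)
n = -4
Y(x, q) = (3 + x)*(q - 4*I) (Y(x, q) = (3 + x)*(-4*I + q) = (3 + x)*(q - 4*I))
(11 + Y(4, -1))*17 = (11 + (-12*I + 3*(-1) - 1*4 - 4*I*4))*17 = (11 + (-12*I - 3 - 4 - 16*I))*17 = (11 + (-7 - 28*I))*17 = (4 - 28*I)*17 = 68 - 476*I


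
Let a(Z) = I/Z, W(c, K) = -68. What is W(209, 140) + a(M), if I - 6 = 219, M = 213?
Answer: -4753/71 ≈ -66.944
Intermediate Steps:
I = 225 (I = 6 + 219 = 225)
a(Z) = 225/Z
W(209, 140) + a(M) = -68 + 225/213 = -68 + 225*(1/213) = -68 + 75/71 = -4753/71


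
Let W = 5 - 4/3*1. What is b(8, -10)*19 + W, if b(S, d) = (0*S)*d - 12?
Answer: -673/3 ≈ -224.33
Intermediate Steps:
W = 11/3 (W = 5 - 4*⅓*1 = 5 - 4/3*1 = 5 - 4/3 = 11/3 ≈ 3.6667)
b(S, d) = -12 (b(S, d) = 0*d - 12 = 0 - 12 = -12)
b(8, -10)*19 + W = -12*19 + 11/3 = -228 + 11/3 = -673/3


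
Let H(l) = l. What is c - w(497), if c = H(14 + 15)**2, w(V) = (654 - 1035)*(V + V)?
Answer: 379555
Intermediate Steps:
w(V) = -762*V
c = 841 (c = (14 + 15)**2 = 29**2 = 841)
c - w(497) = 841 - (-762)*497 = 841 - 1*(-378714) = 841 + 378714 = 379555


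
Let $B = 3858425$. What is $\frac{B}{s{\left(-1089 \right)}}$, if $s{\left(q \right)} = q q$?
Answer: $\frac{3858425}{1185921} \approx 3.2535$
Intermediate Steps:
$s{\left(q \right)} = q^{2}$
$\frac{B}{s{\left(-1089 \right)}} = \frac{3858425}{\left(-1089\right)^{2}} = \frac{3858425}{1185921}$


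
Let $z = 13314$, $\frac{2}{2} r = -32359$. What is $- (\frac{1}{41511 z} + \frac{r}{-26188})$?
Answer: $- \frac{8942044880087}{7236758582676} \approx -1.2356$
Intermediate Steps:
$r = -32359$
$- (\frac{1}{41511 z} + \frac{r}{-26188}) = - (\frac{1}{41511 \cdot 13314} - \frac{32359}{-26188}) = - (\frac{1}{41511} \cdot \frac{1}{13314} - - \frac{32359}{26188}) = - (\frac{1}{552677454} + \frac{32359}{26188}) = \left(-1\right) \frac{8942044880087}{7236758582676} = - \frac{8942044880087}{7236758582676}$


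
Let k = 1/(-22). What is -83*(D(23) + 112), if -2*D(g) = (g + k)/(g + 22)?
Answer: -3672833/396 ≈ -9274.8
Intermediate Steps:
k = -1/22 ≈ -0.045455
D(g) = -(-1/22 + g)/(2*(22 + g)) (D(g) = -(g - 1/22)/(2*(g + 22)) = -(-1/22 + g)/(2*(22 + g)))
-83*(D(23) + 112) = -83*((1 - 22*23)/(44*(22 + 23)) + 112) = -83*((1/44)*(1 - 506)/45 + 112) = -83*((1/44)*(1/45)*(-505) + 112) = -83*(-101/396 + 112) = -83*44251/396 = -3672833/396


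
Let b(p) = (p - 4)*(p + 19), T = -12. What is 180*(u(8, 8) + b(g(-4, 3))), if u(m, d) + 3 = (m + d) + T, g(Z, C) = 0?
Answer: -13500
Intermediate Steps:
b(p) = (-4 + p)*(19 + p)
u(m, d) = -15 + d + m (u(m, d) = -3 + ((m + d) - 12) = -3 + ((d + m) - 12) = -3 + (-12 + d + m) = -15 + d + m)
180*(u(8, 8) + b(g(-4, 3))) = 180*((-15 + 8 + 8) + (-76 + 0² + 15*0)) = 180*(1 + (-76 + 0 + 0)) = 180*(1 - 76) = 180*(-75) = -13500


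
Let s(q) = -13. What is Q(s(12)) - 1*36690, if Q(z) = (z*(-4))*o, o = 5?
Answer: -36430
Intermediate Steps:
Q(z) = -20*z (Q(z) = (z*(-4))*5 = -4*z*5 = -20*z)
Q(s(12)) - 1*36690 = -20*(-13) - 1*36690 = 260 - 36690 = -36430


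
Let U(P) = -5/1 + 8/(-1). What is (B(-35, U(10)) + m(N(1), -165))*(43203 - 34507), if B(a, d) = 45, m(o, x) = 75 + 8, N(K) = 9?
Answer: 1113088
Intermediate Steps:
U(P) = -13 (U(P) = -5*1 + 8*(-1) = -5 - 8 = -13)
m(o, x) = 83
(B(-35, U(10)) + m(N(1), -165))*(43203 - 34507) = (45 + 83)*(43203 - 34507) = 128*8696 = 1113088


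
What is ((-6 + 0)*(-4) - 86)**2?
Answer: 3844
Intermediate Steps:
((-6 + 0)*(-4) - 86)**2 = (-6*(-4) - 86)**2 = (24 - 86)**2 = (-62)**2 = 3844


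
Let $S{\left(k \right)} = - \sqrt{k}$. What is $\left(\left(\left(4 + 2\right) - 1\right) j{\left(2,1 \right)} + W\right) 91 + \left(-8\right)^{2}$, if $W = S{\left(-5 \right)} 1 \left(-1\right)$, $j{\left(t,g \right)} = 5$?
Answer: $2339 + 91 i \sqrt{5} \approx 2339.0 + 203.48 i$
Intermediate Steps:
$W = i \sqrt{5}$ ($W = - \sqrt{-5} \cdot 1 \left(-1\right) = - i \sqrt{5} \cdot 1 \left(-1\right) = - i \sqrt{5} \left(-1\right) = i \sqrt{5} \approx 2.2361 i$)
$\left(\left(\left(4 + 2\right) - 1\right) j{\left(2,1 \right)} + W\right) 91 + \left(-8\right)^{2} = \left(\left(\left(4 + 2\right) - 1\right) 5 + i \sqrt{5}\right) 91 + \left(-8\right)^{2} = \left(\left(6 - 1\right) 5 + i \sqrt{5}\right) 91 + 64 = \left(5 \cdot 5 + i \sqrt{5}\right) 91 + 64 = \left(25 + i \sqrt{5}\right) 91 + 64 = \left(2275 + 91 i \sqrt{5}\right) + 64 = 2339 + 91 i \sqrt{5}$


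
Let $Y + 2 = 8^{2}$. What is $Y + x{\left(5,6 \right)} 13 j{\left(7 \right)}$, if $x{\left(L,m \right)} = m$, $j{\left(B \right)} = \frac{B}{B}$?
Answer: $140$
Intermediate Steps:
$j{\left(B \right)} = 1$
$Y = 62$ ($Y = -2 + 8^{2} = -2 + 64 = 62$)
$Y + x{\left(5,6 \right)} 13 j{\left(7 \right)} = 62 + 6 \cdot 13 \cdot 1 = 62 + 78 \cdot 1 = 62 + 78 = 140$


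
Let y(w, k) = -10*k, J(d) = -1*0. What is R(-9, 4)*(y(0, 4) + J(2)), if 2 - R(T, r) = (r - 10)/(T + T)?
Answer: -200/3 ≈ -66.667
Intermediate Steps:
J(d) = 0
R(T, r) = 2 - (-10 + r)/(2*T) (R(T, r) = 2 - (r - 10)/(T + T) = 2 - (-10 + r)/(2*T))
R(-9, 4)*(y(0, 4) + J(2)) = ((½)*(10 - 1*4 + 4*(-9))/(-9))*(-10*4 + 0) = ((½)*(-⅑)*(10 - 4 - 36))*(-40 + 0) = ((½)*(-⅑)*(-30))*(-40) = (5/3)*(-40) = -200/3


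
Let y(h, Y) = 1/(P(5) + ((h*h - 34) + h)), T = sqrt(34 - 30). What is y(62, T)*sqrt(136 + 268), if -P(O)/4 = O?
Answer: sqrt(101)/1926 ≈ 0.0052180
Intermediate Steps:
P(O) = -4*O
T = 2 (T = sqrt(4) = 2)
y(h, Y) = 1/(-54 + h + h**2) (y(h, Y) = 1/(-4*5 + ((h*h - 34) + h)) = 1/(-20 + ((h**2 - 34) + h)) = 1/(-20 + ((-34 + h**2) + h)) = 1/(-20 + (-34 + h + h**2)) = 1/(-54 + h + h**2))
y(62, T)*sqrt(136 + 268) = sqrt(136 + 268)/(-54 + 62 + 62**2) = sqrt(404)/(-54 + 62 + 3844) = (2*sqrt(101))/3852 = sqrt(101)/1926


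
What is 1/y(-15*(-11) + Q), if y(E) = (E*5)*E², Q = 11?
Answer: 1/27258880 ≈ 3.6685e-8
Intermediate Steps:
y(E) = 5*E³ (y(E) = (5*E)*E² = 5*E³)
1/y(-15*(-11) + Q) = 1/(5*(-15*(-11) + 11)³) = 1/(5*(165 + 11)³) = 1/(5*176³) = 1/(5*5451776) = 1/27258880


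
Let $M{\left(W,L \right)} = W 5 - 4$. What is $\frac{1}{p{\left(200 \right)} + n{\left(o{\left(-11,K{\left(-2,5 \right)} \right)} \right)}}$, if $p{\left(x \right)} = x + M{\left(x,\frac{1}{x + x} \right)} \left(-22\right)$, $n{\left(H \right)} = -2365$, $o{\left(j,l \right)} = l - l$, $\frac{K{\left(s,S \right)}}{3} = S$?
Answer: $- \frac{1}{24077} \approx -4.1533 \cdot 10^{-5}$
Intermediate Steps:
$K{\left(s,S \right)} = 3 S$
$M{\left(W,L \right)} = -4 + 5 W$ ($M{\left(W,L \right)} = 5 W - 4 = -4 + 5 W$)
$o{\left(j,l \right)} = 0$
$p{\left(x \right)} = 88 - 109 x$ ($p{\left(x \right)} = x + \left(-4 + 5 x\right) \left(-22\right) = x - \left(-88 + 110 x\right) = 88 - 109 x$)
$\frac{1}{p{\left(200 \right)} + n{\left(o{\left(-11,K{\left(-2,5 \right)} \right)} \right)}} = \frac{1}{\left(88 - 21800\right) - 2365} = \frac{1}{-21712 - 2365} = \frac{1}{-24077} = - \frac{1}{24077}$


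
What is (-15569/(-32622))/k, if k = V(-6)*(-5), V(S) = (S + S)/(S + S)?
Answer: -15569/163110 ≈ -0.095451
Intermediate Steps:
V(S) = 1 (V(S) = (2*S)/((2*S)) = (2*S)*(1/(2*S)) = 1)
k = -5 (k = 1*(-5) = -5)
(-15569/(-32622))/k = -15569/(-32622)/(-5) = -15569*(-1/32622)*(-1/5) = (15569/32622)*(-1/5) = -15569/163110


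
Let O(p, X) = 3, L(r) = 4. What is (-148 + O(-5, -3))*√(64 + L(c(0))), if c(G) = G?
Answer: -290*√17 ≈ -1195.7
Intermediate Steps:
(-148 + O(-5, -3))*√(64 + L(c(0))) = (-148 + 3)*√(64 + 4) = -290*√17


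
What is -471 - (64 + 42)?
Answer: -577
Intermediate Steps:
-471 - (64 + 42) = -471 - 1*106 = -471 - 106 = -577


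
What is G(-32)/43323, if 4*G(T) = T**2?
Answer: 256/43323 ≈ 0.0059091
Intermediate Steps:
G(T) = T**2/4
G(-32)/43323 = ((1/4)*(-32)**2)/43323 = ((1/4)*1024)*(1/43323) = 256*(1/43323) = 256/43323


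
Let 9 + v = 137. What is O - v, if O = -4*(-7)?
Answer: -100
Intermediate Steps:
O = 28
v = 128 (v = -9 + 137 = 128)
O - v = 28 - 1*128 = 28 - 128 = -100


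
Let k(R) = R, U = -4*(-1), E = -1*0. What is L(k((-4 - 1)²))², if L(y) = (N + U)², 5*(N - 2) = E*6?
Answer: 1296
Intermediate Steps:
E = 0
U = 4
N = 2 (N = 2 + (0*6)/5 = 2 + (⅕)*0 = 2 + 0 = 2)
L(y) = 36 (L(y) = (2 + 4)² = 6² = 36)
L(k((-4 - 1)²))² = 36² = 1296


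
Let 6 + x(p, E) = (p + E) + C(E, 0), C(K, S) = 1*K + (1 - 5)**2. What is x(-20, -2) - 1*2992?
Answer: -3006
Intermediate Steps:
C(K, S) = 16 + K (C(K, S) = K + (-4)**2 = K + 16 = 16 + K)
x(p, E) = 10 + p + 2*E (x(p, E) = -6 + ((p + E) + (16 + E)) = -6 + ((E + p) + (16 + E)) = -6 + (16 + p + 2*E) = 10 + p + 2*E)
x(-20, -2) - 1*2992 = (10 - 20 + 2*(-2)) - 1*2992 = (10 - 20 - 4) - 2992 = -14 - 2992 = -3006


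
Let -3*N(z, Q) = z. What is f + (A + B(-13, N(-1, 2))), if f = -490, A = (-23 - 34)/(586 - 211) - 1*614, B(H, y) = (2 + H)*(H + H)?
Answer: -102269/125 ≈ -818.15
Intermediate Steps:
N(z, Q) = -z/3
B(H, y) = 2*H*(2 + H) (B(H, y) = (2 + H)*(2*H) = 2*H*(2 + H))
A = -76769/125 (A = -57/375 - 614 = -57*1/375 - 614 = -19/125 - 614 = -76769/125 ≈ -614.15)
f + (A + B(-13, N(-1, 2))) = -490 + (-76769/125 + 2*(-13)*(2 - 13)) = -490 + (-76769/125 + 2*(-13)*(-11)) = -490 + (-76769/125 + 286) = -490 - 41019/125 = -102269/125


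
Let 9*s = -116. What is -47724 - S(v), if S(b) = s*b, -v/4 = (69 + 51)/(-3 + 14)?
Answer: -1593452/33 ≈ -48286.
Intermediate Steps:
s = -116/9 (s = (1/9)*(-116) = -116/9 ≈ -12.889)
v = -480/11 (v = -4*(69 + 51)/(-3 + 14) = -480/11 ≈ -43.636)
S(b) = -116*b/9
-47724 - S(v) = -47724 - (-116)*(-480)/(9*11) = -47724 - 1*18560/33 = -47724 - 18560/33 = -1593452/33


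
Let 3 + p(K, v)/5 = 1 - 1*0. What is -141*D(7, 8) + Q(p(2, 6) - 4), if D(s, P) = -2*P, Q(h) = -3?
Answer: 2253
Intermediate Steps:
p(K, v) = -10 (p(K, v) = -15 + 5*(1 - 1*0) = -15 + 5*(1 + 0) = -15 + 5*1 = -15 + 5 = -10)
-141*D(7, 8) + Q(p(2, 6) - 4) = -(-282)*8 - 3 = -141*(-16) - 3 = 2256 - 3 = 2253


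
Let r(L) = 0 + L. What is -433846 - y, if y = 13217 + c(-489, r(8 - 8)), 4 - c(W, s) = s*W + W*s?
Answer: -447067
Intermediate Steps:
r(L) = L
c(W, s) = 4 - 2*W*s (c(W, s) = 4 - (s*W + W*s) = 4 - (W*s + W*s) = 4 - 2*W*s)
y = 13221 (y = 13217 + (4 - 2*(-489)*(8 - 8)) = 13217 + (4 - 2*(-489)*0) = 13217 + (4 + 0) = 13217 + 4 = 13221)
-433846 - y = -433846 - 1*13221 = -433846 - 13221 = -447067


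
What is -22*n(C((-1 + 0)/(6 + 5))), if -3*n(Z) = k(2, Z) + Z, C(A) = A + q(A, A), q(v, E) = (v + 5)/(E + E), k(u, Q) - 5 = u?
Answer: -442/3 ≈ -147.33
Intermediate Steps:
k(u, Q) = 5 + u
q(v, E) = (5 + v)/(2*E) (q(v, E) = (5 + v)/((2*E)) = (5 + v)*(1/(2*E)) = (5 + v)/(2*E))
C(A) = A + (5 + A)/(2*A)
n(Z) = -7/3 - Z/3 (n(Z) = -((5 + 2) + Z)/3 = -(7 + Z)/3 = -7/3 - Z/3)
-22*n(C((-1 + 0)/(6 + 5))) = -22*(-7/3 - (½ + (-1 + 0)/(6 + 5) + 5/(2*(((-1 + 0)/(6 + 5)))))/3) = -22*(-7/3 - (½ - 1/11 + 5/(2*((-1/11))))/3) = -22*(-7/3 - (½ - 1*1/11 + 5/(2*((-1*1/11))))/3) = -22*(-7/3 - (½ - 1/11 + 5/(2*(-1/11)))/3) = -22*(-7/3 - (½ - 1/11 + (5/2)*(-11))/3) = -22*(-7/3 - (½ - 1/11 - 55/2)/3) = -22*(-7/3 - ⅓*(-298/11)) = -22*(-7/3 + 298/33) = -22*221/33 = -442/3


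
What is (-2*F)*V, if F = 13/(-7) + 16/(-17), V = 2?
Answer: 1332/119 ≈ 11.193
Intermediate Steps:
F = -333/119 (F = 13*(-⅐) + 16*(-1/17) = -13/7 - 16/17 = -333/119 ≈ -2.7983)
(-2*F)*V = -2*(-333/119)*2 = (666/119)*2 = 1332/119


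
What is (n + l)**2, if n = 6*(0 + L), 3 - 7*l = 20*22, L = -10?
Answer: 734449/49 ≈ 14989.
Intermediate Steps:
l = -437/7 (l = 3/7 - 20*22/7 = 3/7 - 1/7*440 = 3/7 - 440/7 = -437/7 ≈ -62.429)
n = -60 (n = 6*(0 - 10) = 6*(-10) = -60)
(n + l)**2 = (-60 - 437/7)**2 = (-857/7)**2 = 734449/49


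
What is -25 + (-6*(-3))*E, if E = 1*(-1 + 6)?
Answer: 65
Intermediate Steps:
E = 5 (E = 1*5 = 5)
-25 + (-6*(-3))*E = -25 - 6*(-3)*5 = -25 + 18*5 = -25 + 90 = 65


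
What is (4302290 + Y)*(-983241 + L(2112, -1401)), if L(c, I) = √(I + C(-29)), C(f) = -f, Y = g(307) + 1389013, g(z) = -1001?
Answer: -5594938228782 + 79664228*I*√7 ≈ -5.5949e+12 + 2.1077e+8*I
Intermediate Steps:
Y = 1388012 (Y = -1001 + 1389013 = 1388012)
L(c, I) = √(29 + I) (L(c, I) = √(I - 1*(-29)) = √(I + 29) = √(29 + I))
(4302290 + Y)*(-983241 + L(2112, -1401)) = (4302290 + 1388012)*(-983241 + √(29 - 1401)) = 5690302*(-983241 + √(-1372)) = 5690302*(-983241 + 14*I*√7) = -5594938228782 + 79664228*I*√7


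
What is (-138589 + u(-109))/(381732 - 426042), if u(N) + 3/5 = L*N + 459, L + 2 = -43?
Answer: 333064/110775 ≈ 3.0067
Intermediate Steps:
L = -45 (L = -2 - 43 = -45)
u(N) = 2292/5 - 45*N (u(N) = -⅗ + (-45*N + 459) = -⅗ + (459 - 45*N) = 2292/5 - 45*N)
(-138589 + u(-109))/(381732 - 426042) = (-138589 + (2292/5 - 45*(-109)))/(381732 - 426042) = (-138589 + (2292/5 + 4905))/(-44310) = (-138589 + 26817/5)*(-1/44310) = -666128/5*(-1/44310) = 333064/110775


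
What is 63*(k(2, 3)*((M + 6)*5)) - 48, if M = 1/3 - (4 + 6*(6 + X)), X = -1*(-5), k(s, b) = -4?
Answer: 80172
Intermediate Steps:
X = 5
M = -209/3 (M = 1/3 - (4 + 6*(6 + 5)) = ⅓ - (4 + 6*11) = ⅓ - (4 + 66) = ⅓ - 1*70 = ⅓ - 70 = -209/3 ≈ -69.667)
63*(k(2, 3)*((M + 6)*5)) - 48 = 63*(-4*(-209/3 + 6)*5) - 48 = 63*(-(-764)*5/3) - 48 = 63*(-4*(-955/3)) - 48 = 63*(3820/3) - 48 = 80220 - 48 = 80172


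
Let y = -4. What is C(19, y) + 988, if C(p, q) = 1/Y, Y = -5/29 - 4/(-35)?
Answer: 57277/59 ≈ 970.80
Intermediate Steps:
Y = -59/1015 (Y = -5*1/29 - 4*(-1/35) = -5/29 + 4/35 = -59/1015 ≈ -0.058128)
C(p, q) = -1015/59 (C(p, q) = 1/(-59/1015) = -1015/59)
C(19, y) + 988 = -1015/59 + 988 = 57277/59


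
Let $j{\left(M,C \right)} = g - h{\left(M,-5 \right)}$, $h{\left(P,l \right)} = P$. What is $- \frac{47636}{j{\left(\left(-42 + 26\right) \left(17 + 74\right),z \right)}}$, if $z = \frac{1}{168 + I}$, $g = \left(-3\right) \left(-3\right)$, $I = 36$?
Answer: $- \frac{47636}{1465} \approx -32.516$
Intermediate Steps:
$g = 9$
$z = \frac{1}{204}$ ($z = \frac{1}{168 + 36} = \frac{1}{204} \approx 0.004902$)
$j{\left(M,C \right)} = 9 - M$
$- \frac{47636}{j{\left(\left(-42 + 26\right) \left(17 + 74\right),z \right)}} = - \frac{47636}{9 - \left(-42 + 26\right) \left(17 + 74\right)} = - \frac{47636}{9 - \left(-16\right) 91} = - \frac{47636}{9 - -1456} = - \frac{47636}{9 + 1456} = - \frac{47636}{1465}$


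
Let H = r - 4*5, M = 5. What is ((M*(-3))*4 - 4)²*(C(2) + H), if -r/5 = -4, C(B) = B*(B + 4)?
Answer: 49152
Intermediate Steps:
C(B) = B*(4 + B)
r = 20 (r = -5*(-4) = 20)
H = 0 (H = 20 - 4*5 = 20 - 20 = 0)
((M*(-3))*4 - 4)²*(C(2) + H) = ((5*(-3))*4 - 4)²*(2*(4 + 2) + 0) = (-15*4 - 4)²*(2*6 + 0) = (-60 - 4)²*(12 + 0) = (-64)²*12 = 4096*12 = 49152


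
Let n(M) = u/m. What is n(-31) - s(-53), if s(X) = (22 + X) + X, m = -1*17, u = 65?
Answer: 1363/17 ≈ 80.177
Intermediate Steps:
m = -17
s(X) = 22 + 2*X
n(M) = -65/17 (n(M) = 65/(-17) = 65*(-1/17) = -65/17)
n(-31) - s(-53) = -65/17 - (22 + 2*(-53)) = -65/17 - (22 - 106) = -65/17 - 1*(-84) = -65/17 + 84 = 1363/17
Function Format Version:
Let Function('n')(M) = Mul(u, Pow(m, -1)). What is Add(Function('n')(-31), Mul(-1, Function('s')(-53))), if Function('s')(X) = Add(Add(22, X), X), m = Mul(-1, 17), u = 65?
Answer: Rational(1363, 17) ≈ 80.177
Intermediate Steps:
m = -17
Function('s')(X) = Add(22, Mul(2, X))
Function('n')(M) = Rational(-65, 17) (Function('n')(M) = Mul(65, Pow(-17, -1)) = Mul(65, Rational(-1, 17)) = Rational(-65, 17))
Add(Function('n')(-31), Mul(-1, Function('s')(-53))) = Add(Rational(-65, 17), Mul(-1, Add(22, Mul(2, -53)))) = Add(Rational(-65, 17), Mul(-1, Add(22, -106))) = Add(Rational(-65, 17), Mul(-1, -84)) = Add(Rational(-65, 17), 84) = Rational(1363, 17)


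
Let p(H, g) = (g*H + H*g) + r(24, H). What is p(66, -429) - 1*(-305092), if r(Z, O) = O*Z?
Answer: 250048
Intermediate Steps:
p(H, g) = 24*H + 2*H*g (p(H, g) = (g*H + H*g) + H*24 = (H*g + H*g) + 24*H = 2*H*g + 24*H = 24*H + 2*H*g)
p(66, -429) - 1*(-305092) = 2*66*(12 - 429) - 1*(-305092) = 2*66*(-417) + 305092 = -55044 + 305092 = 250048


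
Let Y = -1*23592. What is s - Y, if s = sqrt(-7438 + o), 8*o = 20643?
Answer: 23592 + I*sqrt(77722)/4 ≈ 23592.0 + 69.697*I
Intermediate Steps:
o = 20643/8 (o = (1/8)*20643 = 20643/8 ≈ 2580.4)
Y = -23592
s = I*sqrt(77722)/4 (s = sqrt(-7438 + 20643/8) = sqrt(-38861/8) = I*sqrt(77722)/4 ≈ 69.697*I)
s - Y = I*sqrt(77722)/4 - 1*(-23592) = I*sqrt(77722)/4 + 23592 = 23592 + I*sqrt(77722)/4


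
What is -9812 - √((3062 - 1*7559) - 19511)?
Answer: -9812 - 2*I*√6002 ≈ -9812.0 - 154.95*I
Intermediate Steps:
-9812 - √((3062 - 1*7559) - 19511) = -9812 - √((3062 - 7559) - 19511) = -9812 - √(-4497 - 19511) = -9812 - √(-24008) = -9812 - 2*I*√6002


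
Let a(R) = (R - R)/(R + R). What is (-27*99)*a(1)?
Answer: 0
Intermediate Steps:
a(R) = 0 (a(R) = 0/((2*R)) = 0*(1/(2*R)) = 0)
(-27*99)*a(1) = -27*99*0 = -2673*0 = 0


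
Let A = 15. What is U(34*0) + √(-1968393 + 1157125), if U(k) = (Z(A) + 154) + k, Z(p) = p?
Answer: 169 + 2*I*√202817 ≈ 169.0 + 900.7*I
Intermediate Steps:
U(k) = 169 + k (U(k) = (15 + 154) + k = 169 + k)
U(34*0) + √(-1968393 + 1157125) = (169 + 34*0) + √(-1968393 + 1157125) = (169 + 0) + √(-811268) = 169 + 2*I*√202817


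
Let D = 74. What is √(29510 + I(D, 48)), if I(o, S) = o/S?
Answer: √4249662/12 ≈ 171.79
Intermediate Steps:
√(29510 + I(D, 48)) = √(29510 + 74/48) = √(29510 + 74*(1/48)) = √(29510 + 37/24) = √(708277/24) = √4249662/12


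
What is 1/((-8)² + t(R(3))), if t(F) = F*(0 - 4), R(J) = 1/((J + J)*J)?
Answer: 9/574 ≈ 0.015679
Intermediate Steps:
R(J) = 1/(2*J²) (R(J) = 1/(((2*J))*J) = (1/(2*J))/J = 1/(2*J²))
t(F) = -4*F (t(F) = F*(-4) = -4*F)
1/((-8)² + t(R(3))) = 1/((-8)² - 2/3²) = 1/(64 - 2/9) = 1/(574/9) = 9/574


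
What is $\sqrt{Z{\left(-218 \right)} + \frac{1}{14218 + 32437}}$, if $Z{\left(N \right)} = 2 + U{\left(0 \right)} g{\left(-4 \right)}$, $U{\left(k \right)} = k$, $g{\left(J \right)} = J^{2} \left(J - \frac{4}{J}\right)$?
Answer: $\frac{\sqrt{4353424705}}{46655} \approx 1.4142$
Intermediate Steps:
$Z{\left(N \right)} = 2$ ($Z{\left(N \right)} = 2 + 0 \left(- 4 \left(-4 + \left(-4\right)^{2}\right)\right) = 2 + 0 \left(- 4 \left(-4 + 16\right)\right) = 2 + 0 \left(\left(-4\right) 12\right) = 2 + 0 \left(-48\right) = 2 + 0 = 2$)
$\sqrt{Z{\left(-218 \right)} + \frac{1}{14218 + 32437}} = \sqrt{2 + \frac{1}{14218 + 32437}} = \sqrt{2 + \frac{1}{46655}} = \sqrt{\frac{93311}{46655}} = \frac{\sqrt{4353424705}}{46655}$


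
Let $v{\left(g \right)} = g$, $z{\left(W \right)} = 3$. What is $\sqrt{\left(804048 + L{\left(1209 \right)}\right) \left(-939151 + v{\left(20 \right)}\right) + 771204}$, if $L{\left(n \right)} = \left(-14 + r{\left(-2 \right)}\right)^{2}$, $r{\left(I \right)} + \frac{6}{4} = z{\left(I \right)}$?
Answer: $\frac{i \sqrt{3021009481211}}{2} \approx 8.6905 \cdot 10^{5} i$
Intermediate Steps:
$r{\left(I \right)} = \frac{3}{2}$ ($r{\left(I \right)} = - \frac{3}{2} + 3 = \frac{3}{2}$)
$L{\left(n \right)} = \frac{625}{4}$ ($L{\left(n \right)} = \left(-14 + \frac{3}{2}\right)^{2} = \left(- \frac{25}{2}\right)^{2} = \frac{625}{4}$)
$\sqrt{\left(804048 + L{\left(1209 \right)}\right) \left(-939151 + v{\left(20 \right)}\right) + 771204} = \sqrt{\left(804048 + \frac{625}{4}\right) \left(-939151 + 20\right) + 771204} = \sqrt{\frac{3216817}{4} \left(-939131\right) + 771204} = \sqrt{- \frac{3021012566027}{4} + 771204} = \sqrt{- \frac{3021009481211}{4}} = \frac{i \sqrt{3021009481211}}{2}$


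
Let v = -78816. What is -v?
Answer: 78816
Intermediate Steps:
-v = -1*(-78816) = 78816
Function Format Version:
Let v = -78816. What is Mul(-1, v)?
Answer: 78816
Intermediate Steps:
Mul(-1, v) = Mul(-1, -78816) = 78816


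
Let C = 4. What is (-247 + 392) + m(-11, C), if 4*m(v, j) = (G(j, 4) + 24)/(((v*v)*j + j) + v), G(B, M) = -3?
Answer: 92227/636 ≈ 145.01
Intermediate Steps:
m(v, j) = 21/(4*(j + v + j*v**2)) (m(v, j) = ((-3 + 24)/(((v*v)*j + j) + v))/4 = (21/((v**2*j + j) + v))/4 = (21/((j*v**2 + j) + v))/4 = (21/((j + j*v**2) + v))/4 = (21/(j + v + j*v**2))/4 = 21/(4*(j + v + j*v**2)))
(-247 + 392) + m(-11, C) = (-247 + 392) + 21/(4*(4 - 11 + 4*(-11)**2)) = 145 + 21/(4*(4 - 11 + 4*121)) = 145 + 21/(4*(4 - 11 + 484)) = 145 + (21/4)/477 = 145 + (21/4)*(1/477) = 145 + 7/636 = 92227/636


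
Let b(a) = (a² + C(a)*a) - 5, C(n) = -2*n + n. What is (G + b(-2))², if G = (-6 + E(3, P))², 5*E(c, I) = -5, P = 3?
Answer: 1936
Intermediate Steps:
C(n) = -n
E(c, I) = -1 (E(c, I) = (⅕)*(-5) = -1)
b(a) = -5 (b(a) = (a² + (-a)*a) - 5 = (a² - a²) - 5 = 0 - 5 = -5)
G = 49 (G = (-6 - 1)² = (-7)² = 49)
(G + b(-2))² = (49 - 5)² = 44² = 1936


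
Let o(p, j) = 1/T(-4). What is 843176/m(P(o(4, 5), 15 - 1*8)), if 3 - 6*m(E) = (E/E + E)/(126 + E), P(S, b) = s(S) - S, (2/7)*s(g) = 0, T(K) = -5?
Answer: 1064088112/629 ≈ 1.6917e+6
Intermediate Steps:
s(g) = 0 (s(g) = (7/2)*0 = 0)
o(p, j) = -⅕ (o(p, j) = 1/(-5) = -⅕)
P(S, b) = -S (P(S, b) = 0 - S = -S)
m(E) = ½ - (1 + E)/(6*(126 + E)) (m(E) = ½ - (E/E + E)/(6*(126 + E)) = ½ - (1 + E)/(6*(126 + E)))
843176/m(P(o(4, 5), 15 - 1*8)) = 843176/(((377 + 2*(-1*(-⅕)))/(6*(126 - 1*(-⅕))))) = 843176/(((377 + 2*(⅕))/(6*(126 + ⅕)))) = 843176/(((377 + ⅖)/(6*(631/5)))) = 843176/(((⅙)*(5/631)*(1887/5))) = 843176/(629/1262) = 843176*(1262/629) = 1064088112/629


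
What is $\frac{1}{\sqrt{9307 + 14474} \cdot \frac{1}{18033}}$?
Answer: $\frac{6011 \sqrt{23781}}{7927} \approx 116.94$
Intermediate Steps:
$\frac{1}{\sqrt{9307 + 14474} \cdot \frac{1}{18033}} = \frac{1}{\sqrt{23781} \cdot \frac{1}{18033}} = \frac{1}{\frac{1}{18033} \sqrt{23781}} = \frac{6011 \sqrt{23781}}{7927}$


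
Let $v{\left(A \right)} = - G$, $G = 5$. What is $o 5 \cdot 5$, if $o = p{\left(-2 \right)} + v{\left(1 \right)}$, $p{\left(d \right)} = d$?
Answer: $-175$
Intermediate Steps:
$v{\left(A \right)} = -5$ ($v{\left(A \right)} = \left(-1\right) 5 = -5$)
$o = -7$ ($o = -2 - 5 = -7$)
$o 5 \cdot 5 = \left(-7\right) 5 \cdot 5 = \left(-35\right) 5 = -175$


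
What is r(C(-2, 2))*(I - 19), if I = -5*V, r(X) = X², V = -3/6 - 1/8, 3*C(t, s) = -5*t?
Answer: -3175/18 ≈ -176.39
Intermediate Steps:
C(t, s) = -5*t/3 (C(t, s) = (-5*t)/3 = -5*t/3)
V = -5/8 (V = -3*⅙ - 1*⅛ = -½ - ⅛ = -5/8 ≈ -0.62500)
I = 25/8 (I = -5*(-5/8) = 25/8 ≈ 3.1250)
r(C(-2, 2))*(I - 19) = (-5/3*(-2))²*(25/8 - 19) = (10/3)²*(-127/8) = (100/9)*(-127/8) = -3175/18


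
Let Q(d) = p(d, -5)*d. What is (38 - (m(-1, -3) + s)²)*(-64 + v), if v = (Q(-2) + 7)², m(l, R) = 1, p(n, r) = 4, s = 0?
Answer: -2331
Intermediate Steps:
Q(d) = 4*d
v = 1 (v = (4*(-2) + 7)² = (-8 + 7)² = (-1)² = 1)
(38 - (m(-1, -3) + s)²)*(-64 + v) = (38 - (1 + 0)²)*(-64 + 1) = (38 - 1*1²)*(-63) = (38 - 1*1)*(-63) = (38 - 1)*(-63) = 37*(-63) = -2331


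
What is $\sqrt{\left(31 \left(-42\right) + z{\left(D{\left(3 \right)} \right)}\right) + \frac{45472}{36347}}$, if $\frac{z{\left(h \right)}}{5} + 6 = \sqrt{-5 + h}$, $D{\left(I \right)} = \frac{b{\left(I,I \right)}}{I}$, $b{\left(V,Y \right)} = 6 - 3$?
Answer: $\frac{\sqrt{-1758058302004 + 13211044090 i}}{36347} \approx 0.13706 + 36.48 i$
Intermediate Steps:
$b{\left(V,Y \right)} = 3$
$D{\left(I \right)} = \frac{3}{I}$
$z{\left(h \right)} = -30 + 5 \sqrt{-5 + h}$
$\sqrt{\left(31 \left(-42\right) + z{\left(D{\left(3 \right)} \right)}\right) + \frac{45472}{36347}} = \sqrt{\left(31 \left(-42\right) - \left(30 - 5 \sqrt{-5 + \frac{3}{3}}\right)\right) + \frac{45472}{36347}} = \sqrt{\left(-1302 - \left(30 - 5 \sqrt{-5 + 3 \cdot \frac{1}{3}}\right)\right) + 45472 \cdot \frac{1}{36347}} = \sqrt{\left(-1302 - \left(30 - 5 \sqrt{-5 + 1}\right)\right) + \frac{45472}{36347}} = \sqrt{\left(-1302 - \left(30 - 5 \sqrt{-4}\right)\right) + \frac{45472}{36347}} = \sqrt{\left(-1302 - \left(30 - 5 \cdot 2 i\right)\right) + \frac{45472}{36347}} = \sqrt{\left(-1302 - \left(30 - 10 i\right)\right) + \frac{45472}{36347}} = \sqrt{\left(-1332 + 10 i\right) + \frac{45472}{36347}} = \sqrt{- \frac{48368732}{36347} + 10 i}$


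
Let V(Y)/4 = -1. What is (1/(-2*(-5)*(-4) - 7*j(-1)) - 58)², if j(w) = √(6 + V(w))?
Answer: 3798084217/1128002 - 305046*√2/564001 ≈ 3366.3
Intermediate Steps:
V(Y) = -4 (V(Y) = 4*(-1) = -4)
j(w) = √2 (j(w) = √(6 - 4) = √2)
(1/(-2*(-5)*(-4) - 7*j(-1)) - 58)² = (1/(-2*(-5)*(-4) - 7*√2) - 58)² = (1/(10*(-4) - 7*√2) - 58)² = (1/(-40 - 7*√2) - 58)² = (-58 + 1/(-40 - 7*√2))²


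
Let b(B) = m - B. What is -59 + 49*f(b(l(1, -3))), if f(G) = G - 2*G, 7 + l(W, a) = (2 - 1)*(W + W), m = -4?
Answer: -108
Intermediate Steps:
l(W, a) = -7 + 2*W (l(W, a) = -7 + (2 - 1)*(W + W) = -7 + 1*(2*W) = -7 + 2*W)
b(B) = -4 - B
f(G) = -G
-59 + 49*f(b(l(1, -3))) = -59 + 49*(-(-4 - (-7 + 2*1))) = -59 + 49*(-(-4 - (-7 + 2))) = -59 + 49*(-(-4 - 1*(-5))) = -59 + 49*(-(-4 + 5)) = -59 + 49*(-1*1) = -59 + 49*(-1) = -59 - 49 = -108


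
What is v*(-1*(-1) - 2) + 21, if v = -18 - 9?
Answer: 48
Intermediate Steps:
v = -27
v*(-1*(-1) - 2) + 21 = -27*(-1*(-1) - 2) + 21 = -27*(1 - 2) + 21 = -27*(-1) + 21 = 27 + 21 = 48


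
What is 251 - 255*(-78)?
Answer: 20141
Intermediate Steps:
251 - 255*(-78) = 251 + 19890 = 20141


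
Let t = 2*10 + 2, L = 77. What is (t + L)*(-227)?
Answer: -22473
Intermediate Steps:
t = 22 (t = 20 + 2 = 22)
(t + L)*(-227) = (22 + 77)*(-227) = 99*(-227) = -22473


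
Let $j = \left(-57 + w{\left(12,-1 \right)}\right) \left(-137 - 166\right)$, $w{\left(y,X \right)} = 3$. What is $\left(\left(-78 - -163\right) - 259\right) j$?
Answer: $-2846988$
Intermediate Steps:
$j = 16362$ ($j = \left(-57 + 3\right) \left(-137 - 166\right) = \left(-54\right) \left(-303\right) = 16362$)
$\left(\left(-78 - -163\right) - 259\right) j = \left(\left(-78 - -163\right) - 259\right) 16362 = \left(\left(-78 + 163\right) - 259\right) 16362 = \left(85 - 259\right) 16362 = \left(-174\right) 16362 = -2846988$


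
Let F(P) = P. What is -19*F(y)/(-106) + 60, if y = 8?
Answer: 3256/53 ≈ 61.434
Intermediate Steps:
-19*F(y)/(-106) + 60 = -152/(-106) + 60 = -152*(-1)/106 + 60 = -19*(-4/53) + 60 = 76/53 + 60 = 3256/53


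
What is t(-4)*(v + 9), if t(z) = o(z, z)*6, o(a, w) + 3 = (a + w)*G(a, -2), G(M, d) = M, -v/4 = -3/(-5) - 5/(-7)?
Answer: 22794/35 ≈ 651.26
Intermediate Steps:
v = -184/35 (v = -4*(-3/(-5) - 5/(-7)) = -4*(-3*(-⅕) - 5*(-⅐)) = -4*(⅗ + 5/7) = -4*46/35 = -184/35 ≈ -5.2571)
o(a, w) = -3 + a*(a + w) (o(a, w) = -3 + (a + w)*a = -3 + a*(a + w))
t(z) = -18 + 12*z² (t(z) = (-3 + z² + z*z)*6 = (-3 + z² + z²)*6 = (-3 + 2*z²)*6 = -18 + 12*z²)
t(-4)*(v + 9) = (-18 + 12*(-4)²)*(-184/35 + 9) = (-18 + 12*16)*(131/35) = (-18 + 192)*(131/35) = 174*(131/35) = 22794/35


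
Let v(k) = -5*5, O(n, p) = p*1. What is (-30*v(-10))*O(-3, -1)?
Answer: -750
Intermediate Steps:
O(n, p) = p
v(k) = -25
(-30*v(-10))*O(-3, -1) = -30*(-25)*(-1) = 750*(-1) = -750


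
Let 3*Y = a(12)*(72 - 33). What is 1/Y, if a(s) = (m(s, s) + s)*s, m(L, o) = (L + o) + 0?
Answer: 1/5616 ≈ 0.00017806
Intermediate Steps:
m(L, o) = L + o
a(s) = 3*s² (a(s) = ((s + s) + s)*s = (2*s + s)*s = (3*s)*s = 3*s²)
Y = 5616 (Y = ((3*12²)*(72 - 33))/3 = ((3*144)*39)/3 = (432*39)/3 = (⅓)*16848 = 5616)
1/Y = 1/5616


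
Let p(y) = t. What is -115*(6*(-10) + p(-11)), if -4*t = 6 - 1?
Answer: 28175/4 ≈ 7043.8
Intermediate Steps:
t = -5/4 (t = -(6 - 1)/4 = -¼*5 = -5/4 ≈ -1.2500)
p(y) = -5/4
-115*(6*(-10) + p(-11)) = -115*(6*(-10) - 5/4) = -115*(-60 - 5/4) = -115*(-245/4) = 28175/4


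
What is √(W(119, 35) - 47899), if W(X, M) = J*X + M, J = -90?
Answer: I*√58574 ≈ 242.02*I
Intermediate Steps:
W(X, M) = M - 90*X (W(X, M) = -90*X + M = M - 90*X)
√(W(119, 35) - 47899) = √((35 - 90*119) - 47899) = √((35 - 10710) - 47899) = √(-10675 - 47899) = √(-58574) = I*√58574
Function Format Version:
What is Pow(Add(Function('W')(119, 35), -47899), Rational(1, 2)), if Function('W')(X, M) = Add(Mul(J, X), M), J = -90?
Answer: Mul(I, Pow(58574, Rational(1, 2))) ≈ Mul(242.02, I)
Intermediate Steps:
Function('W')(X, M) = Add(M, Mul(-90, X)) (Function('W')(X, M) = Add(Mul(-90, X), M) = Add(M, Mul(-90, X)))
Pow(Add(Function('W')(119, 35), -47899), Rational(1, 2)) = Pow(Add(Add(35, Mul(-90, 119)), -47899), Rational(1, 2)) = Pow(Add(Add(35, -10710), -47899), Rational(1, 2)) = Pow(Add(-10675, -47899), Rational(1, 2)) = Pow(-58574, Rational(1, 2)) = Mul(I, Pow(58574, Rational(1, 2)))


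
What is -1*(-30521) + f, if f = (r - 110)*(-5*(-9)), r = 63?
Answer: 28406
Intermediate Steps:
f = -2115 (f = (63 - 110)*(-5*(-9)) = -47*45 = -2115)
-1*(-30521) + f = -1*(-30521) - 2115 = 30521 - 2115 = 28406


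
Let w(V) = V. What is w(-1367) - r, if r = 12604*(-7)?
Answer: 86861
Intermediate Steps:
r = -88228
w(-1367) - r = -1367 - 1*(-88228) = -1367 + 88228 = 86861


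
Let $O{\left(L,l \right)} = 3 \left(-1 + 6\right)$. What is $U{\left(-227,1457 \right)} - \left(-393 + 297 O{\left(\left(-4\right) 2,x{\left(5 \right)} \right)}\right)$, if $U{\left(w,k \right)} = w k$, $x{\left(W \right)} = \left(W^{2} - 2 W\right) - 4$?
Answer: $-334801$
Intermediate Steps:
$x{\left(W \right)} = -4 + W^{2} - 2 W$
$U{\left(w,k \right)} = k w$
$O{\left(L,l \right)} = 15$ ($O{\left(L,l \right)} = 3 \cdot 5 = 15$)
$U{\left(-227,1457 \right)} - \left(-393 + 297 O{\left(\left(-4\right) 2,x{\left(5 \right)} \right)}\right) = 1457 \left(-227\right) + \left(\left(-297\right) 15 + 393\right) = -330739 + \left(-4455 + 393\right) = -330739 - 4062 = -334801$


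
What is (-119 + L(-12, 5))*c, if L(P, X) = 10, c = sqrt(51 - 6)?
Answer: -327*sqrt(5) ≈ -731.19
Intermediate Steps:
c = 3*sqrt(5) (c = sqrt(45) = 3*sqrt(5) ≈ 6.7082)
(-119 + L(-12, 5))*c = (-119 + 10)*(3*sqrt(5)) = -327*sqrt(5)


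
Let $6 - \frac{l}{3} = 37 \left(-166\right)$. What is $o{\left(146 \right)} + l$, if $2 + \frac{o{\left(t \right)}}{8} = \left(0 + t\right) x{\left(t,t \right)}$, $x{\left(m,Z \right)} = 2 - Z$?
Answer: $-149764$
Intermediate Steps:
$l = 18444$ ($l = 18 - 3 \cdot 37 \left(-166\right) = 18 - -18426 = 18 + 18426 = 18444$)
$o{\left(t \right)} = -16 + 8 t \left(2 - t\right)$ ($o{\left(t \right)} = -16 + 8 \left(0 + t\right) \left(2 - t\right) = -16 + 8 t \left(2 - t\right)$)
$o{\left(146 \right)} + l = \left(-16 - 1168 \left(-2 + 146\right)\right) + 18444 = \left(-16 - 1168 \cdot 144\right) + 18444 = \left(-16 - 168192\right) + 18444 = -168208 + 18444 = -149764$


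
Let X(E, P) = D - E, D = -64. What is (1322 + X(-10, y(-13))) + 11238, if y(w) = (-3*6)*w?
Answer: 12506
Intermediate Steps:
y(w) = -18*w
X(E, P) = -64 - E
(1322 + X(-10, y(-13))) + 11238 = (1322 + (-64 - 1*(-10))) + 11238 = (1322 + (-64 + 10)) + 11238 = (1322 - 54) + 11238 = 1268 + 11238 = 12506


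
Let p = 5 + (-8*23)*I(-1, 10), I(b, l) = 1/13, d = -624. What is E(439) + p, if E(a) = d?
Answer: -8231/13 ≈ -633.15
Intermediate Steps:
E(a) = -624
I(b, l) = 1/13
p = -119/13 (p = 5 - 8*23*(1/13) = 5 - 184*1/13 = 5 - 184/13 = -119/13 ≈ -9.1538)
E(439) + p = -624 - 119/13 = -8231/13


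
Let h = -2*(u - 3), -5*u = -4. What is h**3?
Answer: 10648/125 ≈ 85.184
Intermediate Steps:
u = 4/5 (u = -1/5*(-4) = 4/5 ≈ 0.80000)
h = 22/5 (h = -2*(4/5 - 3) = -2*(-11/5) = 22/5 ≈ 4.4000)
h**3 = (22/5)**3 = 10648/125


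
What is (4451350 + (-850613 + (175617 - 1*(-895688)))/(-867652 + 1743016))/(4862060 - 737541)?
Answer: 10474601511/9705525403 ≈ 1.0792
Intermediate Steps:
(4451350 + (-850613 + (175617 - 1*(-895688)))/(-867652 + 1743016))/(4862060 - 737541) = (4451350 + (-850613 + (175617 + 895688))/875364)/4124519 = (4451350 + (-850613 + 1071305)*(1/875364))*(1/4124519) = (4451350 + 220692*(1/875364))*(1/4124519) = (4451350 + 18391/72947)*(1/4124519) = (324712646841/72947)*(1/4124519) = 10474601511/9705525403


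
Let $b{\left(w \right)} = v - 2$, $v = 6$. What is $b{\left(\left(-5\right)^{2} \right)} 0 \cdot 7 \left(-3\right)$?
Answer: $0$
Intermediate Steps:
$b{\left(w \right)} = 4$ ($b{\left(w \right)} = 6 - 2 = 4$)
$b{\left(\left(-5\right)^{2} \right)} 0 \cdot 7 \left(-3\right) = 4 \cdot 0 \cdot 7 \left(-3\right) = 0 \cdot 7 \left(-3\right) = 0 \left(-3\right) = 0$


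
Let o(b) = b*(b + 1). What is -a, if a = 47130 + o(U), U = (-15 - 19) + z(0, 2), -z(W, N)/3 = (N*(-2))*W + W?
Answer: -48252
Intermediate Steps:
z(W, N) = -3*W + 6*N*W (z(W, N) = -3*((N*(-2))*W + W) = -3*((-2*N)*W + W) = -3*(-2*N*W + W) = -3*(W - 2*N*W) = -3*W + 6*N*W)
U = -34 (U = (-15 - 19) + 3*0*(-1 + 2*2) = -34 + 3*0*(-1 + 4) = -34 + 3*0*3 = -34 + 0 = -34)
o(b) = b*(1 + b)
a = 48252 (a = 47130 - 34*(1 - 34) = 47130 - 34*(-33) = 47130 + 1122 = 48252)
-a = -1*48252 = -48252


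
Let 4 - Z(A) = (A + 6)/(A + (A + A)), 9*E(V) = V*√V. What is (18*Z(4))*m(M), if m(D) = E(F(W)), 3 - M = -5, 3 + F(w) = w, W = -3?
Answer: -38*I*√6 ≈ -93.081*I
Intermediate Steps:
F(w) = -3 + w
M = 8 (M = 3 - 1*(-5) = 3 + 5 = 8)
E(V) = V^(3/2)/9 (E(V) = (V*√V)/9 = V^(3/2)/9)
Z(A) = 4 - (6 + A)/(3*A) (Z(A) = 4 - (A + 6)/(A + (A + A)) = 4 - (6 + A)/(A + 2*A) = 4 - (6 + A)/(3*A))
m(D) = -2*I*√6/3 (m(D) = (-3 - 3)^(3/2)/9 = (-6)^(3/2)/9 = (-6*I*√6)/9 = -2*I*√6/3)
(18*Z(4))*m(M) = (18*(11/3 - 2/4))*(-2*I*√6/3) = (18*(11/3 - 2*¼))*(-2*I*√6/3) = (18*(11/3 - ½))*(-2*I*√6/3) = (18*(19/6))*(-2*I*√6/3) = 57*(-2*I*√6/3) = -38*I*√6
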